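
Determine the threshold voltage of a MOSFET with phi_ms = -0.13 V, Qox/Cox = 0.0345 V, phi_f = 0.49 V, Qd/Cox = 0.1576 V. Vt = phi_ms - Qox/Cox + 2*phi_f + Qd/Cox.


Step 1: Vt = phi_ms - Qox/Cox + 2*phi_f + Qd/Cox
Step 2: Vt = -0.13 - 0.0345 + 2*0.49 + 0.1576
Step 3: Vt = -0.13 - 0.0345 + 0.98 + 0.1576
Step 4: Vt = 0.9731 V

0.9731


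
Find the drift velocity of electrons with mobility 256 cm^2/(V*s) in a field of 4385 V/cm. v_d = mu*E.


Step 1: v_d = mu * E
Step 2: v_d = 256 * 4385 = 1122560
Step 3: v_d = 1.12e+06 cm/s

1.12e+06


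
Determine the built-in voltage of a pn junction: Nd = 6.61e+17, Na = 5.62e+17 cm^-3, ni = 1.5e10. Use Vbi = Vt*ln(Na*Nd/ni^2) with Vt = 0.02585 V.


Step 1: Compute Na*Nd/ni^2 = 5.62e+17 * 6.61e+17 / (1.5e10)^2 = 1.6510e+15
Step 2: ln(1.6510e+15) = 35.0402
Step 3: Vbi = 0.02585 * 35.0402 = 0.906 V

0.906


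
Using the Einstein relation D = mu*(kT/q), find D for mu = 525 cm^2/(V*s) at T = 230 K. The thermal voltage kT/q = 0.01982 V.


Step 1: D = mu * (kT/q)
Step 2: D = 525 * 0.01982
Step 3: D = 10.41 cm^2/s

10.41


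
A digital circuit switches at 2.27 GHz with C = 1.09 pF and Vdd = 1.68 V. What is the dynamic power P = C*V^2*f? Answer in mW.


Step 1: V^2 = 1.68^2 = 2.8224 V^2
Step 2: P = C*V^2*f = 1.09e-12 F * 2.8224 * 2.27e9 Hz
Step 3: P = 6.98346432e-03 W
Step 4: P = 6.983 mW

6.983


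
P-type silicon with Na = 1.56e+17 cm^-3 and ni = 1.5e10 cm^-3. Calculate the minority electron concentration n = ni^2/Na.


Step 1: Majority hole concentration p ≈ Na = 1.56e+17 cm^-3
Step 2: n = ni^2 / Na = (1.5e10)^2 / 1.56e+17
Step 3: n = 1.44e+03 cm^-3

1.44e+03


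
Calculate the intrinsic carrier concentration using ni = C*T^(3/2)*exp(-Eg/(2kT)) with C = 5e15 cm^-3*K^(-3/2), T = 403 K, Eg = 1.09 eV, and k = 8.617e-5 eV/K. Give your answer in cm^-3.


Step 1: Compute kT = 8.617e-5 * 403 = 0.03472651 eV
Step 2: Exponent = -Eg/(2kT) = -1.09/(2*0.03472651) = -15.69406
Step 3: T^(3/2) = 403^1.5 = 8090.17
Step 4: ni = 5e15 * 8090.17 * exp(-15.69406) = 6.18e+12 cm^-3

6.18e+12


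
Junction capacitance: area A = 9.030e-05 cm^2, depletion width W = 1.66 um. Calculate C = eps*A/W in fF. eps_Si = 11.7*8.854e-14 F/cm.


Step 1: eps_Si = 11.7 * 8.854e-14 = 1.035918e-12 F/cm
Step 2: W in cm = 1.66 * 1e-4 = 1.66e-04 cm
Step 3: C = 1.035918e-12 * 9.030e-05 / 1.66e-04 = 5.635144e-13 F
Step 4: C = 563.51 fF

563.51


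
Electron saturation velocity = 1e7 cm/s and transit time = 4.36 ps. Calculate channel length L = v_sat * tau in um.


Step 1: tau in seconds = 4.36 ps * 1e-12 = 4.3600e-12 s
Step 2: L = v_sat * tau = 1e7 * 4.3600e-12 = 4.3600e-05 cm
Step 3: L in um = 4.3600e-05 * 1e4 = 0.436 um

0.436


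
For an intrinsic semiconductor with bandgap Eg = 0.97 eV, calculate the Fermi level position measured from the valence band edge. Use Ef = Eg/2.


Step 1: For an intrinsic semiconductor, the Fermi level sits at midgap.
Step 2: Ef = Eg / 2 = 0.97 / 2 = 0.485 eV

0.485


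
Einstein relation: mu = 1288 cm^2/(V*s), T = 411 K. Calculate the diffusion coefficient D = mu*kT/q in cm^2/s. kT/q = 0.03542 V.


Step 1: D = mu * (kT/q)
Step 2: D = 1288 * 0.03542
Step 3: D = 45.62 cm^2/s

45.62


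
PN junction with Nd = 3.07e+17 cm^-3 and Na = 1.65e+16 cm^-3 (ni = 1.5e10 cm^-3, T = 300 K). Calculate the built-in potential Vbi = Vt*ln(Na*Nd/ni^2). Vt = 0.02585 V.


Step 1: Compute Na*Nd/ni^2 = 1.65e+16 * 3.07e+17 / (1.5e10)^2 = 2.2513e+13
Step 2: ln(2.2513e+13) = 30.7451
Step 3: Vbi = 0.02585 * 30.7451 = 0.795 V

0.795


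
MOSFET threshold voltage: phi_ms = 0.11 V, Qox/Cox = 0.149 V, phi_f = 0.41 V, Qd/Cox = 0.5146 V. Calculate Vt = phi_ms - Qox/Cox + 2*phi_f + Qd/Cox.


Step 1: Vt = phi_ms - Qox/Cox + 2*phi_f + Qd/Cox
Step 2: Vt = 0.11 - 0.149 + 2*0.41 + 0.5146
Step 3: Vt = 0.11 - 0.149 + 0.82 + 0.5146
Step 4: Vt = 1.2956 V

1.2956


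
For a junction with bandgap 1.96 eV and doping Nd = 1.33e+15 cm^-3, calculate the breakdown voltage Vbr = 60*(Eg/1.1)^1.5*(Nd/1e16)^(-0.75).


Step 1: Eg/1.1 = 1.96/1.1 = 1.781818
Step 2: (Eg/1.1)^1.5 = 1.781818^1.5 = 2.378455
Step 3: (Nd/1e16)^(-0.75) = (0.133)^(-0.75) = 4.540579
Step 4: Vbr = 60 * 2.378455 * 4.540579 = 648.0 V

648.0


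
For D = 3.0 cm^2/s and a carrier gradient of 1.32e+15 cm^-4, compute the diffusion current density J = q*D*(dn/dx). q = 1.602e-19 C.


Step 1: J = q * D * (dn/dx)
Step 2: J = 1.602e-19 * 3.0 * 1.32e+15
Step 3: J = 6.34e-04 A/cm^2

6.34e-04


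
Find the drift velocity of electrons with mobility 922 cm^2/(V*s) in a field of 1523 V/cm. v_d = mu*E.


Step 1: v_d = mu * E
Step 2: v_d = 922 * 1523 = 1404206
Step 3: v_d = 1.40e+06 cm/s

1.40e+06


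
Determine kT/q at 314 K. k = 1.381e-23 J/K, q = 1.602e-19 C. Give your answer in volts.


Step 1: kT = 1.381e-23 * 314 = 4.33634e-21 J
Step 2: Vt = kT/q = 4.33634e-21 / 1.602e-19
Step 3: Vt = 0.02707 V

0.02707


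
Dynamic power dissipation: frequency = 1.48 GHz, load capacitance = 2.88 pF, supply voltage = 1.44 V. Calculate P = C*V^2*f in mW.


Step 1: V^2 = 1.44^2 = 2.0736 V^2
Step 2: P = C*V^2*f = 2.88e-12 F * 2.0736 * 1.48e9 Hz
Step 3: P = 8.83851264e-03 W
Step 4: P = 8.839 mW

8.839


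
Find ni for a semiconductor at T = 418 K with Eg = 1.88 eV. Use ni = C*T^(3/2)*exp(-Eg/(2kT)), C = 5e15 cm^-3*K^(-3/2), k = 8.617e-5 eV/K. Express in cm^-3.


Step 1: Compute kT = 8.617e-5 * 418 = 0.03601906 eV
Step 2: Exponent = -Eg/(2kT) = -1.88/(2*0.03601906) = -26.09729
Step 3: T^(3/2) = 418^1.5 = 8546.03
Step 4: ni = 5e15 * 8546.03 * exp(-26.09729) = 1.98e+08 cm^-3

1.98e+08


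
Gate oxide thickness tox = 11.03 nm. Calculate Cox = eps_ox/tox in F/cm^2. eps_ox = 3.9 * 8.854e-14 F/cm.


Step 1: eps_ox = 3.9 * 8.854e-14 = 3.45306e-13 F/cm
Step 2: tox in cm = 11.03 nm * 1e-7 = 1.1030e-06 cm
Step 3: Cox = 3.45306e-13 / 1.1030e-06 = 3.13e-07 F/cm^2

3.13e-07


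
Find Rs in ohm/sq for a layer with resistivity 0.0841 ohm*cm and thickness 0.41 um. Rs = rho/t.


Step 1: Convert thickness to cm: t = 0.41 um = 4.1000e-05 cm
Step 2: Rs = rho / t = 0.0841 / 4.1000e-05
Step 3: Rs = 2051.2 ohm/sq

2051.2


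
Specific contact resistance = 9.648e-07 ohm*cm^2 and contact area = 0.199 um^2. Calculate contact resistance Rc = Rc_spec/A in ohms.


Step 1: Convert area to cm^2: 0.199 um^2 = 1.9900e-09 cm^2
Step 2: Rc = Rc_spec / A = 9.648e-07 / 1.9900e-09
Step 3: Rc = 4.85e+02 ohms

4.85e+02


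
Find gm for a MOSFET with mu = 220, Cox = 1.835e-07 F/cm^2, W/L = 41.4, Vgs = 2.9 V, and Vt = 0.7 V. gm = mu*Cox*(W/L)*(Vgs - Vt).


Step 1: Vov = Vgs - Vt = 2.9 - 0.7 = 2.2 V
Step 2: gm = mu * Cox * (W/L) * Vov
Step 3: gm = 220 * 1.835e-07 * 41.4 * 2.2 = 3.68e-03 S

3.68e-03


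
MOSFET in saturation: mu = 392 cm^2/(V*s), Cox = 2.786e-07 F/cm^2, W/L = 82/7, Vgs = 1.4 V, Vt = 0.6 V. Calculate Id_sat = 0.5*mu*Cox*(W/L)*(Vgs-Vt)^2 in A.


Step 1: Overdrive voltage Vov = Vgs - Vt = 1.4 - 0.6 = 0.8 V
Step 2: W/L = 82/7 = 11.7143
Step 3: Id = 0.5 * 392 * 2.786e-07 * 11.7143 * 0.8^2
Step 4: Id = 4.09e-04 A

4.09e-04


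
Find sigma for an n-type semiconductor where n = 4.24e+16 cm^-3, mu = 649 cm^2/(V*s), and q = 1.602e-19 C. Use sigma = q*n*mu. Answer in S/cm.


Step 1: sigma = q * n * mu
Step 2: sigma = 1.602e-19 * 4.24e+16 * 649
Step 3: sigma = 4.408e+00 S/cm

4.408e+00


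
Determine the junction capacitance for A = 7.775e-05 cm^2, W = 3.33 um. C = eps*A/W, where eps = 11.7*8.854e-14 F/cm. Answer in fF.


Step 1: eps_Si = 11.7 * 8.854e-14 = 1.035918e-12 F/cm
Step 2: W in cm = 3.33 * 1e-4 = 3.33e-04 cm
Step 3: C = 1.035918e-12 * 7.775e-05 / 3.33e-04 = 2.418697e-13 F
Step 4: C = 241.87 fF

241.87


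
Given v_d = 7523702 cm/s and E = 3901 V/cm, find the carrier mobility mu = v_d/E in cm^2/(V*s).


Step 1: mu = v_d / E
Step 2: mu = 7523702 / 3901
Step 3: mu = 1928.66 cm^2/(V*s)

1928.66


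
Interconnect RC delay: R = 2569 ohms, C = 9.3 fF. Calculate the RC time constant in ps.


Step 1: tau = R * C
Step 2: tau = 2569 * 9.3 fF = 2569 * 9.3e-15 F
Step 3: tau = 2.38917e-11 s = 23.8917 ps

23.8917


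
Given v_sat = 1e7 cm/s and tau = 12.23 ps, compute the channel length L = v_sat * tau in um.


Step 1: tau in seconds = 12.23 ps * 1e-12 = 1.2230e-11 s
Step 2: L = v_sat * tau = 1e7 * 1.2230e-11 = 1.2230e-04 cm
Step 3: L in um = 1.2230e-04 * 1e4 = 1.223 um

1.223


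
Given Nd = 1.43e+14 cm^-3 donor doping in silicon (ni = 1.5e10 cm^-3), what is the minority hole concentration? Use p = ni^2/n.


Step 1: Since Nd >> ni, n ≈ Nd = 1.43e+14 cm^-3
Step 2: p = ni^2 / n = (1.5e10)^2 / 1.43e+14
Step 3: p = 2.25e20 / 1.43e+14 = 1.57e+06 cm^-3

1.57e+06


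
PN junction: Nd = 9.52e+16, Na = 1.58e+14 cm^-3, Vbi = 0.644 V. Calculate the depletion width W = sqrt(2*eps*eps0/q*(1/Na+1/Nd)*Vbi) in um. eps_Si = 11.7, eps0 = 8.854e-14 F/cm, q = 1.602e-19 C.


Step 1: 1/Na + 1/Nd = 1/1.58e+14 + 1/9.52e+16 = 6.33962e-15
Step 2: 2*eps*eps0/q = 2*11.7*8.854e-14/1.602e-19 = 1.293281e+07
Step 3: W^2 = 1.293281e+07 * 6.33962e-15 * 0.644 = 5.28010e-08
Step 4: W = sqrt(5.28010e-08) = 2.298e-04 cm = 2.298 um

2.298


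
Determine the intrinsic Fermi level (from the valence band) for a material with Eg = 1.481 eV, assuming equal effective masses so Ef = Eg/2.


Step 1: For an intrinsic semiconductor, the Fermi level sits at midgap.
Step 2: Ef = Eg / 2 = 1.481 / 2 = 0.7405 eV

0.7405


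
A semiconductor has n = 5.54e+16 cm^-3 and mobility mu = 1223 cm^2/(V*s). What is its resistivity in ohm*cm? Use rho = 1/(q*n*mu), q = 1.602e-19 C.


Step 1: sigma = q * n * mu = 1.602e-19 * 5.54e+16 * 1223 = 1.08542e+01 S/cm
Step 2: rho = 1 / sigma = 1 / 1.08542e+01 = 0.09213 ohm*cm

0.09213


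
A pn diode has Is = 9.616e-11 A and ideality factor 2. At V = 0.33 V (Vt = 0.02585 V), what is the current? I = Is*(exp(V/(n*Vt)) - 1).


Step 1: V/(n*Vt) = 0.33/(2*0.02585) = 6.3830
Step 2: exp(6.3830) = 5.9170e+02
Step 3: I = 9.616e-11 * (5.9170e+02 - 1) = 5.68e-08 A

5.68e-08


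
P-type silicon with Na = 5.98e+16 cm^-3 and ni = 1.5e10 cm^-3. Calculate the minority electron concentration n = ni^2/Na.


Step 1: Majority hole concentration p ≈ Na = 5.98e+16 cm^-3
Step 2: n = ni^2 / Na = (1.5e10)^2 / 5.98e+16
Step 3: n = 3.76e+03 cm^-3

3.76e+03


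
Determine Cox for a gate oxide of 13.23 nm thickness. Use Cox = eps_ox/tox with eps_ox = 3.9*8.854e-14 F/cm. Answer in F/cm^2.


Step 1: eps_ox = 3.9 * 8.854e-14 = 3.45306e-13 F/cm
Step 2: tox in cm = 13.23 nm * 1e-7 = 1.3230e-06 cm
Step 3: Cox = 3.45306e-13 / 1.3230e-06 = 2.61e-07 F/cm^2

2.61e-07


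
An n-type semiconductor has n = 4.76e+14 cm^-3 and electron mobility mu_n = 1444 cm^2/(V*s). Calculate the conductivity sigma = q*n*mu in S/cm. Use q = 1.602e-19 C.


Step 1: sigma = q * n * mu
Step 2: sigma = 1.602e-19 * 4.76e+14 * 1444
Step 3: sigma = 1.101e-01 S/cm

1.101e-01


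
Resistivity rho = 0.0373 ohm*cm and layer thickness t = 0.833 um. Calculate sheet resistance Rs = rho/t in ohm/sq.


Step 1: Convert thickness to cm: t = 0.833 um = 8.3300e-05 cm
Step 2: Rs = rho / t = 0.0373 / 8.3300e-05
Step 3: Rs = 447.8 ohm/sq

447.8


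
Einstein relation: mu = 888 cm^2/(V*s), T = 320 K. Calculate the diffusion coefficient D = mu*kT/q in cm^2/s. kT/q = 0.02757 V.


Step 1: D = mu * (kT/q)
Step 2: D = 888 * 0.02757
Step 3: D = 24.48 cm^2/s

24.48


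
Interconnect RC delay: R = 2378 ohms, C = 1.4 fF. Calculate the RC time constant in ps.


Step 1: tau = R * C
Step 2: tau = 2378 * 1.4 fF = 2378 * 1.4e-15 F
Step 3: tau = 3.3292e-12 s = 3.3292 ps

3.3292


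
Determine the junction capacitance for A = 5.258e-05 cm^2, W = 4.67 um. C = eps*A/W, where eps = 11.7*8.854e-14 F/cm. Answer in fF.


Step 1: eps_Si = 11.7 * 8.854e-14 = 1.035918e-12 F/cm
Step 2: W in cm = 4.67 * 1e-4 = 4.67e-04 cm
Step 3: C = 1.035918e-12 * 5.258e-05 / 4.67e-04 = 1.166351e-13 F
Step 4: C = 116.64 fF

116.64


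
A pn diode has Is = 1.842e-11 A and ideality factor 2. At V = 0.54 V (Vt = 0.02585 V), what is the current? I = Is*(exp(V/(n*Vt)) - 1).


Step 1: V/(n*Vt) = 0.54/(2*0.02585) = 10.4449
Step 2: exp(10.4449) = 3.4369e+04
Step 3: I = 1.842e-11 * (3.4369e+04 - 1) = 6.33e-07 A

6.33e-07


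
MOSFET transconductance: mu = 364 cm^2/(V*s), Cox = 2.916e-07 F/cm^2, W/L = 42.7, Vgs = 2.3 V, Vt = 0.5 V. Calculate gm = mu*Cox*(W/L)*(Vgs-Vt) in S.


Step 1: Vov = Vgs - Vt = 2.3 - 0.5 = 1.8 V
Step 2: gm = mu * Cox * (W/L) * Vov
Step 3: gm = 364 * 2.916e-07 * 42.7 * 1.8 = 8.16e-03 S

8.16e-03


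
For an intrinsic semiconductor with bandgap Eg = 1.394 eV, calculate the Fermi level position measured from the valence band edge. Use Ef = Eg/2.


Step 1: For an intrinsic semiconductor, the Fermi level sits at midgap.
Step 2: Ef = Eg / 2 = 1.394 / 2 = 0.697 eV

0.697


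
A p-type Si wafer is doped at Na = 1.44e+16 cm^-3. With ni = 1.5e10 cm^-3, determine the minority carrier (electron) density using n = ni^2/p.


Step 1: Majority hole concentration p ≈ Na = 1.44e+16 cm^-3
Step 2: n = ni^2 / Na = (1.5e10)^2 / 1.44e+16
Step 3: n = 1.56e+04 cm^-3

1.56e+04


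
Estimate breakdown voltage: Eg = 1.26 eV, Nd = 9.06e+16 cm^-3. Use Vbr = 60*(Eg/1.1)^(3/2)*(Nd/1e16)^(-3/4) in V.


Step 1: Eg/1.1 = 1.26/1.1 = 1.145455
Step 2: (Eg/1.1)^1.5 = 1.145455^1.5 = 1.225934
Step 3: (Nd/1e16)^(-0.75) = (9.06)^(-0.75) = 0.191493
Step 4: Vbr = 60 * 1.225934 * 0.191493 = 14.1 V

14.1


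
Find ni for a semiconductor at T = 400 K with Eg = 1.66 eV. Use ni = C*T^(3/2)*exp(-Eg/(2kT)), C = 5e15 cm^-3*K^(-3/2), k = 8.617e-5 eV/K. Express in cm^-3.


Step 1: Compute kT = 8.617e-5 * 400 = 0.034468 eV
Step 2: Exponent = -Eg/(2kT) = -1.66/(2*0.034468) = -24.08031
Step 3: T^(3/2) = 400^1.5 = 8000.00
Step 4: ni = 5e15 * 8000.00 * exp(-24.08031) = 1.39e+09 cm^-3

1.39e+09


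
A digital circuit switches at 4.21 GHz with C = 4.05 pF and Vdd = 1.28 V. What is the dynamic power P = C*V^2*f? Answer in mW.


Step 1: V^2 = 1.28^2 = 1.6384 V^2
Step 2: P = C*V^2*f = 4.05e-12 F * 1.6384 * 4.21e9 Hz
Step 3: P = 2.79355392e-02 W
Step 4: P = 27.936 mW

27.936


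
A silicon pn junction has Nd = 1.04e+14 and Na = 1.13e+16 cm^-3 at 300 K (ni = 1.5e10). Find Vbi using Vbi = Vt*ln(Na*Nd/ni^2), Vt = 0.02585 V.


Step 1: Compute Na*Nd/ni^2 = 1.13e+16 * 1.04e+14 / (1.5e10)^2 = 5.2231e+09
Step 2: ln(5.2231e+09) = 22.3764
Step 3: Vbi = 0.02585 * 22.3764 = 0.578 V

0.578


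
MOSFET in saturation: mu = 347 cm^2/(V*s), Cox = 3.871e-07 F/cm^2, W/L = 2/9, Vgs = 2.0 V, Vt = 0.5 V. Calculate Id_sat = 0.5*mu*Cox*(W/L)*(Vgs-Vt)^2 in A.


Step 1: Overdrive voltage Vov = Vgs - Vt = 2.0 - 0.5 = 1.5 V
Step 2: W/L = 2/9 = 0.222222
Step 3: Id = 0.5 * 347 * 3.871e-07 * 0.222222 * 1.5^2
Step 4: Id = 3.36e-05 A

3.36e-05


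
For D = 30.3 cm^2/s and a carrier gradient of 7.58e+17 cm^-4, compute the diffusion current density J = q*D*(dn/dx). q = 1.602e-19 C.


Step 1: J = q * D * (dn/dx)
Step 2: J = 1.602e-19 * 30.3 * 7.58e+17
Step 3: J = 3.68e+00 A/cm^2

3.68e+00


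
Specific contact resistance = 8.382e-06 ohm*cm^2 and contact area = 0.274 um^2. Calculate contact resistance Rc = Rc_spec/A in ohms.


Step 1: Convert area to cm^2: 0.274 um^2 = 2.7400e-09 cm^2
Step 2: Rc = Rc_spec / A = 8.382e-06 / 2.7400e-09
Step 3: Rc = 3.06e+03 ohms

3.06e+03


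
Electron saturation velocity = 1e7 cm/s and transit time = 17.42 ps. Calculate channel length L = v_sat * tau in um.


Step 1: tau in seconds = 17.42 ps * 1e-12 = 1.7420e-11 s
Step 2: L = v_sat * tau = 1e7 * 1.7420e-11 = 1.7420e-04 cm
Step 3: L in um = 1.7420e-04 * 1e4 = 1.742 um

1.742


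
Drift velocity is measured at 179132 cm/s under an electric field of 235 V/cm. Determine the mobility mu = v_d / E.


Step 1: mu = v_d / E
Step 2: mu = 179132 / 235
Step 3: mu = 762.26 cm^2/(V*s)

762.26


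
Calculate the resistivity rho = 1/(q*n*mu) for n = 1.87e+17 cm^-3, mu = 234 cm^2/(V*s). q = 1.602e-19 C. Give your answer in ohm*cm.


Step 1: sigma = q * n * mu = 1.602e-19 * 1.87e+17 * 234 = 7.01003e+00 S/cm
Step 2: rho = 1 / sigma = 1 / 7.01003e+00 = 0.1427 ohm*cm

0.1427


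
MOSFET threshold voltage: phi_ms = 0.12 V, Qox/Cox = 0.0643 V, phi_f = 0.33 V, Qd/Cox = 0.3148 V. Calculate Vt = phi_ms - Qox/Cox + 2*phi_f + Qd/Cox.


Step 1: Vt = phi_ms - Qox/Cox + 2*phi_f + Qd/Cox
Step 2: Vt = 0.12 - 0.0643 + 2*0.33 + 0.3148
Step 3: Vt = 0.12 - 0.0643 + 0.66 + 0.3148
Step 4: Vt = 1.0305 V

1.0305


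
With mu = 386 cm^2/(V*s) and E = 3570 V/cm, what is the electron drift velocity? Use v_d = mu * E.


Step 1: v_d = mu * E
Step 2: v_d = 386 * 3570 = 1378020
Step 3: v_d = 1.38e+06 cm/s

1.38e+06


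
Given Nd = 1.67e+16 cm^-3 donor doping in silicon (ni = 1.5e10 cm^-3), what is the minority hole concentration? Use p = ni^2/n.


Step 1: Since Nd >> ni, n ≈ Nd = 1.67e+16 cm^-3
Step 2: p = ni^2 / n = (1.5e10)^2 / 1.67e+16
Step 3: p = 2.25e20 / 1.67e+16 = 1.35e+04 cm^-3

1.35e+04


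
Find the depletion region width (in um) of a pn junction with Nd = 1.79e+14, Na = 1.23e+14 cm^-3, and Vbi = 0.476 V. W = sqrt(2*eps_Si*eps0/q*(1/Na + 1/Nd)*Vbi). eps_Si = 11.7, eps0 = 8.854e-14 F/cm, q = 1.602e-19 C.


Step 1: 1/Na + 1/Nd = 1/1.23e+14 + 1/1.79e+14 = 1.37167e-14
Step 2: 2*eps*eps0/q = 2*11.7*8.854e-14/1.602e-19 = 1.293281e+07
Step 3: W^2 = 1.293281e+07 * 1.37167e-14 * 0.476 = 8.44402e-08
Step 4: W = sqrt(8.44402e-08) = 2.906e-04 cm = 2.906 um

2.906


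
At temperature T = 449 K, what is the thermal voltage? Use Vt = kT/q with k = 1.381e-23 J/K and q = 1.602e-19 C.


Step 1: kT = 1.381e-23 * 449 = 6.20069e-21 J
Step 2: Vt = kT/q = 6.20069e-21 / 1.602e-19
Step 3: Vt = 0.03871 V

0.03871


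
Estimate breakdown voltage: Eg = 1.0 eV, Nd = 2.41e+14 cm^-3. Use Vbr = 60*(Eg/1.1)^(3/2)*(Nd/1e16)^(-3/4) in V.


Step 1: Eg/1.1 = 1.0/1.1 = 0.909091
Step 2: (Eg/1.1)^1.5 = 0.909091^1.5 = 0.866784
Step 3: (Nd/1e16)^(-0.75) = (0.0241)^(-0.75) = 16.348850
Step 4: Vbr = 60 * 0.866784 * 16.348850 = 850.3 V

850.3


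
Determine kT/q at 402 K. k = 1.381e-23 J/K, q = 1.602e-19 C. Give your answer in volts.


Step 1: kT = 1.381e-23 * 402 = 5.55162e-21 J
Step 2: Vt = kT/q = 5.55162e-21 / 1.602e-19
Step 3: Vt = 0.03465 V

0.03465


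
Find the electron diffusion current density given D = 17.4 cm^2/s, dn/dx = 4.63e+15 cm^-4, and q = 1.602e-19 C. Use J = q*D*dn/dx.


Step 1: J = q * D * (dn/dx)
Step 2: J = 1.602e-19 * 17.4 * 4.63e+15
Step 3: J = 1.29e-02 A/cm^2

1.29e-02


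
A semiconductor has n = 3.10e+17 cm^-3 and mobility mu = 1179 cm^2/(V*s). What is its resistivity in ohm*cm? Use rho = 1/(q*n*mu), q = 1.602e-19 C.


Step 1: sigma = q * n * mu = 1.602e-19 * 3.10e+17 * 1179 = 5.85515e+01 S/cm
Step 2: rho = 1 / sigma = 1 / 5.85515e+01 = 0.01708 ohm*cm

0.01708


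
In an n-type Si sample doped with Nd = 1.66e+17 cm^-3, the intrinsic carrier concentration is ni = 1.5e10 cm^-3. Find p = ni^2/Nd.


Step 1: Since Nd >> ni, n ≈ Nd = 1.66e+17 cm^-3
Step 2: p = ni^2 / n = (1.5e10)^2 / 1.66e+17
Step 3: p = 2.25e20 / 1.66e+17 = 1.36e+03 cm^-3

1.36e+03


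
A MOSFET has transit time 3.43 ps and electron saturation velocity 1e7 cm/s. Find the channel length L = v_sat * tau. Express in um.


Step 1: tau in seconds = 3.43 ps * 1e-12 = 3.4300e-12 s
Step 2: L = v_sat * tau = 1e7 * 3.4300e-12 = 3.4300e-05 cm
Step 3: L in um = 3.4300e-05 * 1e4 = 0.343 um

0.343


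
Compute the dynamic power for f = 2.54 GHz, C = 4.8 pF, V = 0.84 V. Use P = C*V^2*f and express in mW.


Step 1: V^2 = 0.84^2 = 0.7056 V^2
Step 2: P = C*V^2*f = 4.8e-12 F * 0.7056 * 2.54e9 Hz
Step 3: P = 8.6026752e-03 W
Step 4: P = 8.603 mW

8.603


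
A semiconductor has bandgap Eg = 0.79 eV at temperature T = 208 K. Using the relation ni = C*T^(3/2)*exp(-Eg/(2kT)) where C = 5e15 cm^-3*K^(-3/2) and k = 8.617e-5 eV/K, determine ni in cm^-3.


Step 1: Compute kT = 8.617e-5 * 208 = 0.01792336 eV
Step 2: Exponent = -Eg/(2kT) = -0.79/(2*0.01792336) = -22.03828
Step 3: T^(3/2) = 208^1.5 = 2999.82
Step 4: ni = 5e15 * 2999.82 * exp(-22.03828) = 4.03e+09 cm^-3

4.03e+09


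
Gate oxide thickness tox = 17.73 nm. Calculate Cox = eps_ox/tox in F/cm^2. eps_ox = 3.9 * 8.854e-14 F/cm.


Step 1: eps_ox = 3.9 * 8.854e-14 = 3.45306e-13 F/cm
Step 2: tox in cm = 17.73 nm * 1e-7 = 1.7730e-06 cm
Step 3: Cox = 3.45306e-13 / 1.7730e-06 = 1.95e-07 F/cm^2

1.95e-07


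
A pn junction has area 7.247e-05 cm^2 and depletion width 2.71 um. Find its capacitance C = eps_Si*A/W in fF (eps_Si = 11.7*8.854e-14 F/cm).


Step 1: eps_Si = 11.7 * 8.854e-14 = 1.035918e-12 F/cm
Step 2: W in cm = 2.71 * 1e-4 = 2.71e-04 cm
Step 3: C = 1.035918e-12 * 7.247e-05 / 2.71e-04 = 2.770221e-13 F
Step 4: C = 277.02 fF

277.02


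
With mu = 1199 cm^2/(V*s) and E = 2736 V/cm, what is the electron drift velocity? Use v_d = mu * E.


Step 1: v_d = mu * E
Step 2: v_d = 1199 * 2736 = 3280464
Step 3: v_d = 3.28e+06 cm/s

3.28e+06


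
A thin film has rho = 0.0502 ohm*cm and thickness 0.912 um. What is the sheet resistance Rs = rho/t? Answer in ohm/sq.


Step 1: Convert thickness to cm: t = 0.912 um = 9.1200e-05 cm
Step 2: Rs = rho / t = 0.0502 / 9.1200e-05
Step 3: Rs = 550.4 ohm/sq

550.4


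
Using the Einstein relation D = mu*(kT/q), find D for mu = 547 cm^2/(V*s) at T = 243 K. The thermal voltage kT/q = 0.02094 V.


Step 1: D = mu * (kT/q)
Step 2: D = 547 * 0.02094
Step 3: D = 11.45 cm^2/s

11.45


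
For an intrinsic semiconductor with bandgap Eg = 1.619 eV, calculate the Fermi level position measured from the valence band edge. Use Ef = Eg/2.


Step 1: For an intrinsic semiconductor, the Fermi level sits at midgap.
Step 2: Ef = Eg / 2 = 1.619 / 2 = 0.8095 eV

0.8095


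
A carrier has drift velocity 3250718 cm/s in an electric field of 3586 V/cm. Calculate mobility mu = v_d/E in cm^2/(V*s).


Step 1: mu = v_d / E
Step 2: mu = 3250718 / 3586
Step 3: mu = 906.5 cm^2/(V*s)

906.5


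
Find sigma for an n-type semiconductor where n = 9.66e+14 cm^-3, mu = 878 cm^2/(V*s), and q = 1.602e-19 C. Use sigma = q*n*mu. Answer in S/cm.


Step 1: sigma = q * n * mu
Step 2: sigma = 1.602e-19 * 9.66e+14 * 878
Step 3: sigma = 1.359e-01 S/cm

1.359e-01


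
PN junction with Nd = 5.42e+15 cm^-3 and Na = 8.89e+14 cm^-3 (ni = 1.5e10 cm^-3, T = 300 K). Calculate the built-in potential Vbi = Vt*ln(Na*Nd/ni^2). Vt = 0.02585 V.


Step 1: Compute Na*Nd/ni^2 = 8.89e+14 * 5.42e+15 / (1.5e10)^2 = 2.1415e+10
Step 2: ln(2.1415e+10) = 23.7874
Step 3: Vbi = 0.02585 * 23.7874 = 0.615 V

0.615


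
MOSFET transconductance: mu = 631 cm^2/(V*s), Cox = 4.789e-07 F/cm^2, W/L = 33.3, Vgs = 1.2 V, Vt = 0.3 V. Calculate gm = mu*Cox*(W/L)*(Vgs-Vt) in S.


Step 1: Vov = Vgs - Vt = 1.2 - 0.3 = 0.9 V
Step 2: gm = mu * Cox * (W/L) * Vov
Step 3: gm = 631 * 4.789e-07 * 33.3 * 0.9 = 9.06e-03 S

9.06e-03


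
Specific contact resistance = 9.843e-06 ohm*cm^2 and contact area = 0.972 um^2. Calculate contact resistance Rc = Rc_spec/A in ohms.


Step 1: Convert area to cm^2: 0.972 um^2 = 9.7200e-09 cm^2
Step 2: Rc = Rc_spec / A = 9.843e-06 / 9.7200e-09
Step 3: Rc = 1.01e+03 ohms

1.01e+03


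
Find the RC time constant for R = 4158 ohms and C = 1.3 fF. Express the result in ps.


Step 1: tau = R * C
Step 2: tau = 4158 * 1.3 fF = 4158 * 1.3e-15 F
Step 3: tau = 5.4054e-12 s = 5.4054 ps

5.4054


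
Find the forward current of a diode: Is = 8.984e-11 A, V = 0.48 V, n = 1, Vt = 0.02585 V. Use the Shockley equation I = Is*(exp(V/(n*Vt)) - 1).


Step 1: V/(n*Vt) = 0.48/(1*0.02585) = 18.5687
Step 2: exp(18.5687) = 1.1595e+08
Step 3: I = 8.984e-11 * (1.1595e+08 - 1) = 1.04e-02 A

1.04e-02


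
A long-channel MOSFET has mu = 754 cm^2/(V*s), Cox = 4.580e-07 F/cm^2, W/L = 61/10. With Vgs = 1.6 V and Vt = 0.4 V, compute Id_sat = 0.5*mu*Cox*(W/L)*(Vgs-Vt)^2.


Step 1: Overdrive voltage Vov = Vgs - Vt = 1.6 - 0.4 = 1.2 V
Step 2: W/L = 61/10 = 6.1
Step 3: Id = 0.5 * 754 * 4.580e-07 * 6.1 * 1.2^2
Step 4: Id = 1.52e-03 A

1.52e-03


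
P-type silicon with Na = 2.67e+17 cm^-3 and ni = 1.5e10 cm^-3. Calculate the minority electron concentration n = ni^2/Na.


Step 1: Majority hole concentration p ≈ Na = 2.67e+17 cm^-3
Step 2: n = ni^2 / Na = (1.5e10)^2 / 2.67e+17
Step 3: n = 8.43e+02 cm^-3

8.43e+02


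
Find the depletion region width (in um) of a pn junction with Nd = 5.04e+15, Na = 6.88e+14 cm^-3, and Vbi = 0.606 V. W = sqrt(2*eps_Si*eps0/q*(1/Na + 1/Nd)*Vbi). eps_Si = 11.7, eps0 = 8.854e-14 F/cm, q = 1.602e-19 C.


Step 1: 1/Na + 1/Nd = 1/6.88e+14 + 1/5.04e+15 = 1.65190e-15
Step 2: 2*eps*eps0/q = 2*11.7*8.854e-14/1.602e-19 = 1.293281e+07
Step 3: W^2 = 1.293281e+07 * 1.65190e-15 * 0.606 = 1.29464e-08
Step 4: W = sqrt(1.29464e-08) = 1.138e-04 cm = 1.138 um

1.138


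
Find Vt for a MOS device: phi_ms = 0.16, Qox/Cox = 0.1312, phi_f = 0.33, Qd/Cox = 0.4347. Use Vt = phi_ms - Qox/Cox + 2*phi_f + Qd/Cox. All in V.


Step 1: Vt = phi_ms - Qox/Cox + 2*phi_f + Qd/Cox
Step 2: Vt = 0.16 - 0.1312 + 2*0.33 + 0.4347
Step 3: Vt = 0.16 - 0.1312 + 0.66 + 0.4347
Step 4: Vt = 1.1235 V

1.1235


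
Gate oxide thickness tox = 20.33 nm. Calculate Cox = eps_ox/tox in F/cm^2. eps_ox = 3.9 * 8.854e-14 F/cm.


Step 1: eps_ox = 3.9 * 8.854e-14 = 3.45306e-13 F/cm
Step 2: tox in cm = 20.33 nm * 1e-7 = 2.0330e-06 cm
Step 3: Cox = 3.45306e-13 / 2.0330e-06 = 1.70e-07 F/cm^2

1.70e-07


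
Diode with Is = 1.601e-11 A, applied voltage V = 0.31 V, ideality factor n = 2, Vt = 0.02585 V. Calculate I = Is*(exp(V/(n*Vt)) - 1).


Step 1: V/(n*Vt) = 0.31/(2*0.02585) = 5.9961
Step 2: exp(5.9961) = 4.0186e+02
Step 3: I = 1.601e-11 * (4.0186e+02 - 1) = 6.42e-09 A

6.42e-09


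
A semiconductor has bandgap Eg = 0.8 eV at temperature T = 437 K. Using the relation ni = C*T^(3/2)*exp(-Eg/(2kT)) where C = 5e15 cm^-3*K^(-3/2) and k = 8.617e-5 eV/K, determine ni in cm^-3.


Step 1: Compute kT = 8.617e-5 * 437 = 0.03765629 eV
Step 2: Exponent = -Eg/(2kT) = -0.8/(2*0.03765629) = -10.62240
Step 3: T^(3/2) = 437^1.5 = 9135.29
Step 4: ni = 5e15 * 9135.29 * exp(-10.62240) = 1.11e+15 cm^-3

1.11e+15


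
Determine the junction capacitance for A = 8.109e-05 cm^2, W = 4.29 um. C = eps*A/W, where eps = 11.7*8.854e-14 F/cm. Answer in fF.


Step 1: eps_Si = 11.7 * 8.854e-14 = 1.035918e-12 F/cm
Step 2: W in cm = 4.29 * 1e-4 = 4.29e-04 cm
Step 3: C = 1.035918e-12 * 8.109e-05 / 4.29e-04 = 1.958102e-13 F
Step 4: C = 195.81 fF

195.81


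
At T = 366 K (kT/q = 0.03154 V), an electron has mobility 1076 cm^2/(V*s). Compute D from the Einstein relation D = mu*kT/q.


Step 1: D = mu * (kT/q)
Step 2: D = 1076 * 0.03154
Step 3: D = 33.94 cm^2/s

33.94


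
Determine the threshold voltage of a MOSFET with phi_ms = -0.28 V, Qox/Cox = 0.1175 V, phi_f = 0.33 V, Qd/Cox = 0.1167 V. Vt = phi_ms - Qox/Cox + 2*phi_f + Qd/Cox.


Step 1: Vt = phi_ms - Qox/Cox + 2*phi_f + Qd/Cox
Step 2: Vt = -0.28 - 0.1175 + 2*0.33 + 0.1167
Step 3: Vt = -0.28 - 0.1175 + 0.66 + 0.1167
Step 4: Vt = 0.3792 V

0.3792


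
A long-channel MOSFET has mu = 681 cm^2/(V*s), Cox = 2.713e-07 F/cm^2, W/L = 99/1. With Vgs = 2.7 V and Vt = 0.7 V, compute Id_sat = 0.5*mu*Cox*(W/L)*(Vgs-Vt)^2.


Step 1: Overdrive voltage Vov = Vgs - Vt = 2.7 - 0.7 = 2.0 V
Step 2: W/L = 99/1 = 99
Step 3: Id = 0.5 * 681 * 2.713e-07 * 99 * 2.0^2
Step 4: Id = 3.66e-02 A

3.66e-02


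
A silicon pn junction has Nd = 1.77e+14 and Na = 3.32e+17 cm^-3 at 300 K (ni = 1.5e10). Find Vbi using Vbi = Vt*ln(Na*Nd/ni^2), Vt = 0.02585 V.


Step 1: Compute Na*Nd/ni^2 = 3.32e+17 * 1.77e+14 / (1.5e10)^2 = 2.6117e+11
Step 2: ln(2.6117e+11) = 26.2884
Step 3: Vbi = 0.02585 * 26.2884 = 0.68 V

0.68


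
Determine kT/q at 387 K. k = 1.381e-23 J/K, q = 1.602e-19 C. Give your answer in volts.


Step 1: kT = 1.381e-23 * 387 = 5.34447e-21 J
Step 2: Vt = kT/q = 5.34447e-21 / 1.602e-19
Step 3: Vt = 0.03336 V

0.03336


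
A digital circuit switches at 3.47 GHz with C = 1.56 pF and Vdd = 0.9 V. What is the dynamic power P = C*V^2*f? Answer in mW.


Step 1: V^2 = 0.9^2 = 0.81 V^2
Step 2: P = C*V^2*f = 1.56e-12 F * 0.81 * 3.47e9 Hz
Step 3: P = 4.384692e-03 W
Step 4: P = 4.385 mW

4.385


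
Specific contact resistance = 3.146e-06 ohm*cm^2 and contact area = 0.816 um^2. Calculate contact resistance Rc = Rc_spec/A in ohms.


Step 1: Convert area to cm^2: 0.816 um^2 = 8.1600e-09 cm^2
Step 2: Rc = Rc_spec / A = 3.146e-06 / 8.1600e-09
Step 3: Rc = 3.86e+02 ohms

3.86e+02


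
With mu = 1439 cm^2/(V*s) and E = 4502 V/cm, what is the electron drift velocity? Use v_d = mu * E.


Step 1: v_d = mu * E
Step 2: v_d = 1439 * 4502 = 6478378
Step 3: v_d = 6.48e+06 cm/s

6.48e+06


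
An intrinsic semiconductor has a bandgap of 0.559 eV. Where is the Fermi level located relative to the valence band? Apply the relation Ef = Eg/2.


Step 1: For an intrinsic semiconductor, the Fermi level sits at midgap.
Step 2: Ef = Eg / 2 = 0.559 / 2 = 0.2795 eV

0.2795


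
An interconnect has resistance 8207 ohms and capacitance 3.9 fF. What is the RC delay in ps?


Step 1: tau = R * C
Step 2: tau = 8207 * 3.9 fF = 8207 * 3.9e-15 F
Step 3: tau = 3.20073e-11 s = 32.0073 ps

32.0073


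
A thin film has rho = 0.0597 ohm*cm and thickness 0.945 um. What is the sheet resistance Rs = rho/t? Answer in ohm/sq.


Step 1: Convert thickness to cm: t = 0.945 um = 9.4500e-05 cm
Step 2: Rs = rho / t = 0.0597 / 9.4500e-05
Step 3: Rs = 631.7 ohm/sq

631.7


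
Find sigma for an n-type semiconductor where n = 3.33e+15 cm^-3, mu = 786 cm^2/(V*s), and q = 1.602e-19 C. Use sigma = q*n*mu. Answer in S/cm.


Step 1: sigma = q * n * mu
Step 2: sigma = 1.602e-19 * 3.33e+15 * 786
Step 3: sigma = 4.193e-01 S/cm

4.193e-01


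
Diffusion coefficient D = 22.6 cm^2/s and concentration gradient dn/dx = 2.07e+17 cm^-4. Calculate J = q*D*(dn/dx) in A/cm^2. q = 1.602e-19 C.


Step 1: J = q * D * (dn/dx)
Step 2: J = 1.602e-19 * 22.6 * 2.07e+17
Step 3: J = 7.49e-01 A/cm^2

7.49e-01


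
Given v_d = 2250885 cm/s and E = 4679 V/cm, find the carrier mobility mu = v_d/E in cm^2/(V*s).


Step 1: mu = v_d / E
Step 2: mu = 2250885 / 4679
Step 3: mu = 481.06 cm^2/(V*s)

481.06


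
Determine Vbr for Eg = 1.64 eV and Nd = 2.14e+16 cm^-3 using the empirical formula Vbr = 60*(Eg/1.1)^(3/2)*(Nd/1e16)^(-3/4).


Step 1: Eg/1.1 = 1.64/1.1 = 1.490909
Step 2: (Eg/1.1)^1.5 = 1.490909^1.5 = 1.820441
Step 3: (Nd/1e16)^(-0.75) = (2.14)^(-0.75) = 0.565184
Step 4: Vbr = 60 * 1.820441 * 0.565184 = 61.7 V

61.7


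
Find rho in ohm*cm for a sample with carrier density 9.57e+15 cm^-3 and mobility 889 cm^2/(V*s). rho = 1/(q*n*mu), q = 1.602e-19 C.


Step 1: sigma = q * n * mu = 1.602e-19 * 9.57e+15 * 889 = 1.36294e+00 S/cm
Step 2: rho = 1 / sigma = 1 / 1.36294e+00 = 0.7337 ohm*cm

0.7337


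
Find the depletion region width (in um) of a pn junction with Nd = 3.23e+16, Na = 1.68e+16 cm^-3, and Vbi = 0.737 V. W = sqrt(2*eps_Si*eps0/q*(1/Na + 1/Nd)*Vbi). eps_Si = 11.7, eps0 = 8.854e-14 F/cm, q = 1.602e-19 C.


Step 1: 1/Na + 1/Nd = 1/1.68e+16 + 1/3.23e+16 = 9.04836e-17
Step 2: 2*eps*eps0/q = 2*11.7*8.854e-14/1.602e-19 = 1.293281e+07
Step 3: W^2 = 1.293281e+07 * 9.04836e-17 * 0.737 = 8.62443e-10
Step 4: W = sqrt(8.62443e-10) = 2.937e-05 cm = 0.2937 um

0.2937


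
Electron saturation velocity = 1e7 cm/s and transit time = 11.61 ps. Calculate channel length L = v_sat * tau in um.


Step 1: tau in seconds = 11.61 ps * 1e-12 = 1.1610e-11 s
Step 2: L = v_sat * tau = 1e7 * 1.1610e-11 = 1.1610e-04 cm
Step 3: L in um = 1.1610e-04 * 1e4 = 1.161 um

1.161


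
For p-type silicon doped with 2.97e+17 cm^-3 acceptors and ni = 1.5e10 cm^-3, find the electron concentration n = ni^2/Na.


Step 1: Majority hole concentration p ≈ Na = 2.97e+17 cm^-3
Step 2: n = ni^2 / Na = (1.5e10)^2 / 2.97e+17
Step 3: n = 7.58e+02 cm^-3

7.58e+02


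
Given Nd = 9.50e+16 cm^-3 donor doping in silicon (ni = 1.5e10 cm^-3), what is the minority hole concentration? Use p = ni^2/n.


Step 1: Since Nd >> ni, n ≈ Nd = 9.50e+16 cm^-3
Step 2: p = ni^2 / n = (1.5e10)^2 / 9.50e+16
Step 3: p = 2.25e20 / 9.50e+16 = 2.37e+03 cm^-3

2.37e+03


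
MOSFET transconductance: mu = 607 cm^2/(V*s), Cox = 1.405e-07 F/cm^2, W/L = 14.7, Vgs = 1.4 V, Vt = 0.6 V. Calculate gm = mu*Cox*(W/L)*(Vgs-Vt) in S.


Step 1: Vov = Vgs - Vt = 1.4 - 0.6 = 0.8 V
Step 2: gm = mu * Cox * (W/L) * Vov
Step 3: gm = 607 * 1.405e-07 * 14.7 * 0.8 = 1.00e-03 S

1.00e-03


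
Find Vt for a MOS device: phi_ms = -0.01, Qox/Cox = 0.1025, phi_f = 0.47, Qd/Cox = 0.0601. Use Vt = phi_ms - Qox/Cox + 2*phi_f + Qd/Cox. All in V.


Step 1: Vt = phi_ms - Qox/Cox + 2*phi_f + Qd/Cox
Step 2: Vt = -0.01 - 0.1025 + 2*0.47 + 0.0601
Step 3: Vt = -0.01 - 0.1025 + 0.94 + 0.0601
Step 4: Vt = 0.8876 V

0.8876


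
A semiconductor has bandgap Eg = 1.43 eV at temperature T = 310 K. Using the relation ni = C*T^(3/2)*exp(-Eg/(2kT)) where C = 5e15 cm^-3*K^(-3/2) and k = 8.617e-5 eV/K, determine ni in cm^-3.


Step 1: Compute kT = 8.617e-5 * 310 = 0.0267127 eV
Step 2: Exponent = -Eg/(2kT) = -1.43/(2*0.0267127) = -26.76629
Step 3: T^(3/2) = 310^1.5 = 5458.11
Step 4: ni = 5e15 * 5458.11 * exp(-26.76629) = 6.48e+07 cm^-3

6.48e+07


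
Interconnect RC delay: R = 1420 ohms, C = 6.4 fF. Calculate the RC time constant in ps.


Step 1: tau = R * C
Step 2: tau = 1420 * 6.4 fF = 1420 * 6.4e-15 F
Step 3: tau = 9.088e-12 s = 9.088 ps

9.088


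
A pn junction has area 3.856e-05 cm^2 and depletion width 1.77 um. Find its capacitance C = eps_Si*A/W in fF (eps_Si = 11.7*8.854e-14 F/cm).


Step 1: eps_Si = 11.7 * 8.854e-14 = 1.035918e-12 F/cm
Step 2: W in cm = 1.77 * 1e-4 = 1.77e-04 cm
Step 3: C = 1.035918e-12 * 3.856e-05 / 1.77e-04 = 2.256780e-13 F
Step 4: C = 225.68 fF

225.68


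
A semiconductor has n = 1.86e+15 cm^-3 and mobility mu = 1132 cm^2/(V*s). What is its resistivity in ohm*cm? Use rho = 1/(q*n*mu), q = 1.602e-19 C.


Step 1: sigma = q * n * mu = 1.602e-19 * 1.86e+15 * 1132 = 3.37304e-01 S/cm
Step 2: rho = 1 / sigma = 1 / 3.37304e-01 = 2.965 ohm*cm

2.965


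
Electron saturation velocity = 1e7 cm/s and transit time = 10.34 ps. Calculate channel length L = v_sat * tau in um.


Step 1: tau in seconds = 10.34 ps * 1e-12 = 1.0340e-11 s
Step 2: L = v_sat * tau = 1e7 * 1.0340e-11 = 1.0340e-04 cm
Step 3: L in um = 1.0340e-04 * 1e4 = 1.034 um

1.034


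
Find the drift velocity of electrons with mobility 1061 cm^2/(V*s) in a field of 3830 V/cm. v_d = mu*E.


Step 1: v_d = mu * E
Step 2: v_d = 1061 * 3830 = 4063630
Step 3: v_d = 4.06e+06 cm/s

4.06e+06


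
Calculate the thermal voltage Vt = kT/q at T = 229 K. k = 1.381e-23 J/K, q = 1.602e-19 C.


Step 1: kT = 1.381e-23 * 229 = 3.16249e-21 J
Step 2: Vt = kT/q = 3.16249e-21 / 1.602e-19
Step 3: Vt = 0.01974 V

0.01974


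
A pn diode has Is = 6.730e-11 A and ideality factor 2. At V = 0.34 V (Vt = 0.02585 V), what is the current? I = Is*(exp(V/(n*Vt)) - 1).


Step 1: V/(n*Vt) = 0.34/(2*0.02585) = 6.5764
Step 2: exp(6.5764) = 7.1795e+02
Step 3: I = 6.730e-11 * (7.1795e+02 - 1) = 4.83e-08 A

4.83e-08


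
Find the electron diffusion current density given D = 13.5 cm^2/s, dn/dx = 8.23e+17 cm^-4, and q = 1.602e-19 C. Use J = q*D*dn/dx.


Step 1: J = q * D * (dn/dx)
Step 2: J = 1.602e-19 * 13.5 * 8.23e+17
Step 3: J = 1.78e+00 A/cm^2

1.78e+00


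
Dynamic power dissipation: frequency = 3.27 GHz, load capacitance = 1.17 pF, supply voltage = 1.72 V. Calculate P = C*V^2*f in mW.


Step 1: V^2 = 1.72^2 = 2.9584 V^2
Step 2: P = C*V^2*f = 1.17e-12 F * 2.9584 * 3.27e9 Hz
Step 3: P = 1.131854256e-02 W
Step 4: P = 11.319 mW

11.319


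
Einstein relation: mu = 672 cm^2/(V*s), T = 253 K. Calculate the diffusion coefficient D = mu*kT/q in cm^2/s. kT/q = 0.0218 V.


Step 1: D = mu * (kT/q)
Step 2: D = 672 * 0.0218
Step 3: D = 14.65 cm^2/s

14.65


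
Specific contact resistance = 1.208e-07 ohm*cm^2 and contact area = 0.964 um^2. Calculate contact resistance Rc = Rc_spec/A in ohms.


Step 1: Convert area to cm^2: 0.964 um^2 = 9.6400e-09 cm^2
Step 2: Rc = Rc_spec / A = 1.208e-07 / 9.6400e-09
Step 3: Rc = 1.25e+01 ohms

1.25e+01


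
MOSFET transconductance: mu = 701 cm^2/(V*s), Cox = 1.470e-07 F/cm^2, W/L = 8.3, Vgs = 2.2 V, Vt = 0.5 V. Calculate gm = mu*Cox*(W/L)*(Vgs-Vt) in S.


Step 1: Vov = Vgs - Vt = 2.2 - 0.5 = 1.7 V
Step 2: gm = mu * Cox * (W/L) * Vov
Step 3: gm = 701 * 1.470e-07 * 8.3 * 1.7 = 1.45e-03 S

1.45e-03


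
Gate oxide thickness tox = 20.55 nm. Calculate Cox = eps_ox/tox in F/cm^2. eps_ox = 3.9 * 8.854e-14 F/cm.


Step 1: eps_ox = 3.9 * 8.854e-14 = 3.45306e-13 F/cm
Step 2: tox in cm = 20.55 nm * 1e-7 = 2.0550e-06 cm
Step 3: Cox = 3.45306e-13 / 2.0550e-06 = 1.68e-07 F/cm^2

1.68e-07


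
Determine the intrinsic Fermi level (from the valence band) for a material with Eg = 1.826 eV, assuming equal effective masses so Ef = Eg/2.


Step 1: For an intrinsic semiconductor, the Fermi level sits at midgap.
Step 2: Ef = Eg / 2 = 1.826 / 2 = 0.913 eV

0.913


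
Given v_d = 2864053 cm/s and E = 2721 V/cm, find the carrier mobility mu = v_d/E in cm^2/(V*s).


Step 1: mu = v_d / E
Step 2: mu = 2864053 / 2721
Step 3: mu = 1052.57 cm^2/(V*s)

1052.57


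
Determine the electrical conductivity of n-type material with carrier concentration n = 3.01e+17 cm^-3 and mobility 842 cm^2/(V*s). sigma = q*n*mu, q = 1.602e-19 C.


Step 1: sigma = q * n * mu
Step 2: sigma = 1.602e-19 * 3.01e+17 * 842
Step 3: sigma = 4.060e+01 S/cm

4.060e+01


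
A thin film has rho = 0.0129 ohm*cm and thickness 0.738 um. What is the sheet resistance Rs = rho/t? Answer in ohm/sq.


Step 1: Convert thickness to cm: t = 0.738 um = 7.3800e-05 cm
Step 2: Rs = rho / t = 0.0129 / 7.3800e-05
Step 3: Rs = 174.8 ohm/sq

174.8


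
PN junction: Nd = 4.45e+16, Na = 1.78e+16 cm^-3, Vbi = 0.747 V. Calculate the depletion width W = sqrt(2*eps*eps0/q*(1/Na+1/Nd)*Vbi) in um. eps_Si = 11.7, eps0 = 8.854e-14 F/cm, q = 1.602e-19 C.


Step 1: 1/Na + 1/Nd = 1/1.78e+16 + 1/4.45e+16 = 7.86517e-17
Step 2: 2*eps*eps0/q = 2*11.7*8.854e-14/1.602e-19 = 1.293281e+07
Step 3: W^2 = 1.293281e+07 * 7.86517e-17 * 0.747 = 7.59839e-10
Step 4: W = sqrt(7.59839e-10) = 2.757e-05 cm = 0.2757 um

0.2757


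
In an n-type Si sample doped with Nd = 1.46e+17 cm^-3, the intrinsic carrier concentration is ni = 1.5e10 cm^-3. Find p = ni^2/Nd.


Step 1: Since Nd >> ni, n ≈ Nd = 1.46e+17 cm^-3
Step 2: p = ni^2 / n = (1.5e10)^2 / 1.46e+17
Step 3: p = 2.25e20 / 1.46e+17 = 1.54e+03 cm^-3

1.54e+03


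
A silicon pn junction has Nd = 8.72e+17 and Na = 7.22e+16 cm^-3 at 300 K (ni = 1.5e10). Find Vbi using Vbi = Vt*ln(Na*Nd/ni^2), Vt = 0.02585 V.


Step 1: Compute Na*Nd/ni^2 = 7.22e+16 * 8.72e+17 / (1.5e10)^2 = 2.7982e+14
Step 2: ln(2.7982e+14) = 33.2652
Step 3: Vbi = 0.02585 * 33.2652 = 0.86 V

0.86


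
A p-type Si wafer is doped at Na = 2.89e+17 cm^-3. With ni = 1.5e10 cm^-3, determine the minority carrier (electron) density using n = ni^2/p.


Step 1: Majority hole concentration p ≈ Na = 2.89e+17 cm^-3
Step 2: n = ni^2 / Na = (1.5e10)^2 / 2.89e+17
Step 3: n = 7.79e+02 cm^-3

7.79e+02


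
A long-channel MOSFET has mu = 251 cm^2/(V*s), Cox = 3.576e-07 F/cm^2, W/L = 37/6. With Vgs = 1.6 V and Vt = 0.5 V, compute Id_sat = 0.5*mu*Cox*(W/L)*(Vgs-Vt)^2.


Step 1: Overdrive voltage Vov = Vgs - Vt = 1.6 - 0.5 = 1.1 V
Step 2: W/L = 37/6 = 6.16667
Step 3: Id = 0.5 * 251 * 3.576e-07 * 6.16667 * 1.1^2
Step 4: Id = 3.35e-04 A

3.35e-04


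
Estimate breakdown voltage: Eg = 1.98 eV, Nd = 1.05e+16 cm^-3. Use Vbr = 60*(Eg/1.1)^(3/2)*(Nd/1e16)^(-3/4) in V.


Step 1: Eg/1.1 = 1.98/1.1 = 1.800000
Step 2: (Eg/1.1)^1.5 = 1.800000^1.5 = 2.414953
Step 3: (Nd/1e16)^(-0.75) = (1.05)^(-0.75) = 0.964069
Step 4: Vbr = 60 * 2.414953 * 0.964069 = 139.7 V

139.7


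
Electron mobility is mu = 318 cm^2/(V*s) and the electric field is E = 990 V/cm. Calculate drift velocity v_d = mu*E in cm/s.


Step 1: v_d = mu * E
Step 2: v_d = 318 * 990 = 314820
Step 3: v_d = 3.15e+05 cm/s

3.15e+05


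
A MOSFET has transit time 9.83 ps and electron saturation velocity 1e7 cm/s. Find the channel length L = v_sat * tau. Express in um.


Step 1: tau in seconds = 9.83 ps * 1e-12 = 9.8300e-12 s
Step 2: L = v_sat * tau = 1e7 * 9.8300e-12 = 9.8300e-05 cm
Step 3: L in um = 9.8300e-05 * 1e4 = 0.983 um

0.983
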